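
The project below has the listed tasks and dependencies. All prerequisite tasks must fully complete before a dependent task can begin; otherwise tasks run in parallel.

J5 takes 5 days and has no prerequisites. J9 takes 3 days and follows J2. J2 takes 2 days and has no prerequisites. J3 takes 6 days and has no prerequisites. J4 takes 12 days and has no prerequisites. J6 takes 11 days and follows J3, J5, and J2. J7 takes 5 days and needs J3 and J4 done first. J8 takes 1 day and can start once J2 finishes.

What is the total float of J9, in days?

J3→J6 = 6+11 = 17 sets the makespan at 17 days.
J9 finishes as early as 5 and must finish by 17.
Float = 17 − 5 = 12.

12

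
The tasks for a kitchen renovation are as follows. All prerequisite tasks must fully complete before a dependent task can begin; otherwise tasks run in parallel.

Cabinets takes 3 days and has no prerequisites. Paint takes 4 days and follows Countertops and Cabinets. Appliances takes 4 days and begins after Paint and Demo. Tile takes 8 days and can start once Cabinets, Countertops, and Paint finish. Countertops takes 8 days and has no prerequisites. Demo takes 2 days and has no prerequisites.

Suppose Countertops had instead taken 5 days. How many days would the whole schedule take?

17

Critical path before the change: Countertops→Paint→Tile = 8+4+8 = 20 giving 20 days.
Countertops is on the critical path; changing it to 5 makes that path 17 days.
That remains the longest chain; total 17 days.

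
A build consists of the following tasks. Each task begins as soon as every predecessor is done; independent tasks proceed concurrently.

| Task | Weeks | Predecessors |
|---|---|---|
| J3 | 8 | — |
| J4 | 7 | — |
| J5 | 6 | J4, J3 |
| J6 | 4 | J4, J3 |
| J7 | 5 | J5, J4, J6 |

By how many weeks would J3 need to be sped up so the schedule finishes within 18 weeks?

Current finish: 19 weeks; target: 18.
J3 is on every critical path, so each week cut from J3 cuts the finish by one (this holds down to a finish of 18).
Need 19 − 18 = 1 week off J3 → J3 becomes 7 weeks, finish becomes 18.

1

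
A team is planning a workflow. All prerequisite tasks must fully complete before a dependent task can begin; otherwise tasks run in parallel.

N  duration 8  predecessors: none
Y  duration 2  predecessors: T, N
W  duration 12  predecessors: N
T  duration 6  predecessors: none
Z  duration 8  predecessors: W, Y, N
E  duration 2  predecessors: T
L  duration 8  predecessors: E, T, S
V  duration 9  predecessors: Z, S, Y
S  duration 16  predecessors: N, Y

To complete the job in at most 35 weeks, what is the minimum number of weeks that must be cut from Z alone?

2

Current finish: 37 weeks; target: 35.
Z is on every critical path, so each week cut from Z cuts the finish by one (this holds down to a finish of 35).
Need 37 − 35 = 2 weeks off Z → Z becomes 6 weeks, finish becomes 35.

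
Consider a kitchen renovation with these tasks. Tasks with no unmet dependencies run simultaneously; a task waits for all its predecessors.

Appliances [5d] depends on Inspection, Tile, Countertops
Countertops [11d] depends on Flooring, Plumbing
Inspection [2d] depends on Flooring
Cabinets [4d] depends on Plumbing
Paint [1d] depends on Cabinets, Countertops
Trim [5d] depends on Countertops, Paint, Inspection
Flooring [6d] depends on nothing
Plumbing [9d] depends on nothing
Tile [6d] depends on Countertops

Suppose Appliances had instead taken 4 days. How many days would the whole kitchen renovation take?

30

Critical path before the change: Plumbing→Countertops→Tile→Appliances = 9+11+6+5 = 31 giving 31 days.
Appliances is on the critical path; changing it to 4 makes that path 30 days.
No other chain overtakes it, so the finish is 30 days.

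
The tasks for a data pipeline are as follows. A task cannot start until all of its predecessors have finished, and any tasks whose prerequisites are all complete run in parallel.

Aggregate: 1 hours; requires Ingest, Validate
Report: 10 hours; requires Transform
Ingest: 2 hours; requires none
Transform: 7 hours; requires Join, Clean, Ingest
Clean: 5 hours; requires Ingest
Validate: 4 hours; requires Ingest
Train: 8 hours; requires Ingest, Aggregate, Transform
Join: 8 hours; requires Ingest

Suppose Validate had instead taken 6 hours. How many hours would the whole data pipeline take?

27

The binding path is Ingest→Join→Transform→Report = 2+8+7+10 = 27; finish at 27 hours.
Validate has 12 hours of float (longest path through it is 15).
The critical path is still Ingest→Join→Transform→Report; finish is now 27 hours.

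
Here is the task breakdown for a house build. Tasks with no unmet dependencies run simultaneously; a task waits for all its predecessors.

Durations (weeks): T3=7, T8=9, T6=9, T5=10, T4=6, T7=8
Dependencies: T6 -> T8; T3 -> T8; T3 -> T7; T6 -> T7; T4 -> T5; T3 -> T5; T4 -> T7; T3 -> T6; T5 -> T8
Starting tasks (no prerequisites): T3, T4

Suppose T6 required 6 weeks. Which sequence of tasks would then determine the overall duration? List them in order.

T3, T5, T8

Actual critical path: T3→T5→T8 = 7+10+9 = 26 ⇒ 26 weeks.
T6 is off the critical path — its longest chain is 25 weeks, giving 1 of slack.
No other chain overtakes it, so the finish is 26 weeks.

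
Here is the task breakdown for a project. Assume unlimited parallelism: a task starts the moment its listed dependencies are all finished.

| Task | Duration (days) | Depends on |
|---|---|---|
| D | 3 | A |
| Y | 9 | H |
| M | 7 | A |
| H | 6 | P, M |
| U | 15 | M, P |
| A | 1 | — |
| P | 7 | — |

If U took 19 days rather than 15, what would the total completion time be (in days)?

27

The binding path is A→M→U = 1+7+15 = 23; finish at 23 days.
Since U is critical, the +4 change carries straight to that chain (now 27 days).
No other chain overtakes it, so the finish is 27 days.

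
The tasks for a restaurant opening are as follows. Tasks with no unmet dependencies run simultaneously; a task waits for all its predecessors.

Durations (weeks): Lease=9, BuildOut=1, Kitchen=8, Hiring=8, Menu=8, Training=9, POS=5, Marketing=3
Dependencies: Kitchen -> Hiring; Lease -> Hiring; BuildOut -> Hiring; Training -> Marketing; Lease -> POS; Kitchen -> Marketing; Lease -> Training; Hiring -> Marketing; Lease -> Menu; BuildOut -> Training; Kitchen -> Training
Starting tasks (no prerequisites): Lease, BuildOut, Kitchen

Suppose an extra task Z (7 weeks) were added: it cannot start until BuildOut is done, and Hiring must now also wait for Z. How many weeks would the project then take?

21

Originally the project takes 21 weeks.
With Z inserted, Hiring now waits for max(Lease, Kitchen, BuildOut, Z).
New critical path: Lease→Training→Marketing = 9+9+3 = 21 ⇒ 21 weeks.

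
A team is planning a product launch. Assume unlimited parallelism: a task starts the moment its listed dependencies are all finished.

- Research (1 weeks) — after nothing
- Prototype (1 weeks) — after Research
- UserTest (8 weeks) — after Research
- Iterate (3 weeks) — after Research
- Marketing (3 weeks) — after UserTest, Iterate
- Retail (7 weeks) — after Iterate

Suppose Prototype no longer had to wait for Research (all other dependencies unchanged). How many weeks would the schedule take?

Before: longest chain Research→UserTest→Marketing = 1+8+3 = 12, finish 12.
Without Research→Prototype, Prototype's earliest start moves from 1 to 0.
New critical path: Research→UserTest→Marketing = 1+8+3 = 12 ⇒ 12 weeks.

12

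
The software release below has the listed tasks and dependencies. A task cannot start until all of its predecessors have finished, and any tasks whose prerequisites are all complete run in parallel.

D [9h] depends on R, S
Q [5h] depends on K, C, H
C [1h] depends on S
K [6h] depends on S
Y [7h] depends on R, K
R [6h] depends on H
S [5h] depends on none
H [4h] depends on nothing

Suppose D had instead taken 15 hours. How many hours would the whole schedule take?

The binding path is H→R→D = 4+6+9 = 19; finish at 19 hours.
D lies on that path, so at 15 hours the path becomes 25 hours.
No other chain overtakes it, so the finish is 25 hours.

25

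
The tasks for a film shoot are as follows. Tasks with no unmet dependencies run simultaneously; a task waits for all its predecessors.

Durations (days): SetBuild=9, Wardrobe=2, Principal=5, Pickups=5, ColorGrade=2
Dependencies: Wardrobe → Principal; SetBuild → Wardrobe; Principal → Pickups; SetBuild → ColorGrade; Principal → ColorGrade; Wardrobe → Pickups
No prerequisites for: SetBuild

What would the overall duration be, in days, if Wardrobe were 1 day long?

Actual critical path: SetBuild→Wardrobe→Principal→Pickups = 9+2+5+5 = 21 ⇒ 21 days.
Since Wardrobe is critical, the -1 change carries straight to that chain (now 20 days).
That remains the longest chain; total 20 days.

20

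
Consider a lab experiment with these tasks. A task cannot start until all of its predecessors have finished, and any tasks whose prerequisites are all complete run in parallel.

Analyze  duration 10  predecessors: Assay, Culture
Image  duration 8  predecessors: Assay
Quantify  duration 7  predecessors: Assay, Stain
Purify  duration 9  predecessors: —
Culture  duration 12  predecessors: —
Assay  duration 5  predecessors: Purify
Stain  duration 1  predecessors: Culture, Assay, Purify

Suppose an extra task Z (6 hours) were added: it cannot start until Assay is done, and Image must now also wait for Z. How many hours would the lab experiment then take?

Originally the lab experiment takes 24 hours.
With Z inserted, Image now waits for max(Assay, Z).
New critical path: Purify→Assay→Z→Image = 9+5+6+8 = 28 ⇒ 28 hours.

28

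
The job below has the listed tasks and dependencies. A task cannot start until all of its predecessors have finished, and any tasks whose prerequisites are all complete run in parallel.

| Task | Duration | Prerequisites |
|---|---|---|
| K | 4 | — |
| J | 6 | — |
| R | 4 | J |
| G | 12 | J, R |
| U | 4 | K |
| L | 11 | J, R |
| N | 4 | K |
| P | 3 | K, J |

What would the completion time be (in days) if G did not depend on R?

21

With the dependency in place, J→R→G = 6+4+12 = 22 sets the finish at 22 days.
Without R→G, G's earliest start moves from 10 to 6.
After: J→R→L = 6+4+11 = 21 → 21 days.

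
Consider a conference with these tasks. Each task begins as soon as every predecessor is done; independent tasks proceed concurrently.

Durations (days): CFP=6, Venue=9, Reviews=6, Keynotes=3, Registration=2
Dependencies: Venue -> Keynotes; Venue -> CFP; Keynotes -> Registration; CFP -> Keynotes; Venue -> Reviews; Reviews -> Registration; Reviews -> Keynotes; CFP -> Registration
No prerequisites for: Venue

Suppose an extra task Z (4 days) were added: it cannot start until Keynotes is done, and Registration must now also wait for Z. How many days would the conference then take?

24

Originally the conference takes 20 days.
With Z inserted, Registration now waits for max(CFP, Reviews, Keynotes, Z).
New critical path: Venue→CFP→Keynotes→Z→Registration = 9+6+3+4+2 = 24 ⇒ 24 days.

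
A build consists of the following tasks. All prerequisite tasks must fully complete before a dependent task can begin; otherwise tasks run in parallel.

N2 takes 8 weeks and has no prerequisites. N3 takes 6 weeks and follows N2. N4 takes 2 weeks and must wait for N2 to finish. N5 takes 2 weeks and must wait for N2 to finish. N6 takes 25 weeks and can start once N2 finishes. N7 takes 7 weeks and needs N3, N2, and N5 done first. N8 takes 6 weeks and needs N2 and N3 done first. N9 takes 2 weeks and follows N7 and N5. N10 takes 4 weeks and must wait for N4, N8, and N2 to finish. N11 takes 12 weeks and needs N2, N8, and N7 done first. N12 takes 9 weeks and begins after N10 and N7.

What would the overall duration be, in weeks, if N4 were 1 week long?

33

Actual critical path: N2→N3→N7→N11 = 8+6+7+12 = 33 ⇒ 33 weeks.
The longest path through N4 is only 23 weeks, so N4 has float 10.
That remains the longest chain; total 33 weeks.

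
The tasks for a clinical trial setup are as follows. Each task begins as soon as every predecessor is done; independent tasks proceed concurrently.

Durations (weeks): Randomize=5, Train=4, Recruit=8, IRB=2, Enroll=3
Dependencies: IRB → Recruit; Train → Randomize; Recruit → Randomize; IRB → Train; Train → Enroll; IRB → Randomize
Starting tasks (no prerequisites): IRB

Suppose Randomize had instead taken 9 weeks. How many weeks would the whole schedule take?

The binding path is IRB→Recruit→Randomize = 2+8+5 = 15; finish at 15 weeks.
Randomize is on the critical path; changing it to 9 makes that path 19 weeks.
The critical path is still IRB→Recruit→Randomize; finish is now 19 weeks.

19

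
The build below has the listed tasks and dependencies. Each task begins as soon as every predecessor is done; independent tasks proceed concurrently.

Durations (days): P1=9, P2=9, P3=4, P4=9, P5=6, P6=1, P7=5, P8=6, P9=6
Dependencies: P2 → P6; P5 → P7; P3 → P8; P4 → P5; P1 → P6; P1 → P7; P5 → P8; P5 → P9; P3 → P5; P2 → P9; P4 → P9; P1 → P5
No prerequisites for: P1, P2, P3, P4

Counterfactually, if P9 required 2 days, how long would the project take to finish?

21

Actual critical path: P4→P5→P9 = 9+6+6 = 21 ⇒ 21 days.
P9 is on the critical path; changing it to 2 makes that path 17 days.
Now P1→P5→P8 = 9+6+6 = 21 is longest, so the finish becomes 21 days.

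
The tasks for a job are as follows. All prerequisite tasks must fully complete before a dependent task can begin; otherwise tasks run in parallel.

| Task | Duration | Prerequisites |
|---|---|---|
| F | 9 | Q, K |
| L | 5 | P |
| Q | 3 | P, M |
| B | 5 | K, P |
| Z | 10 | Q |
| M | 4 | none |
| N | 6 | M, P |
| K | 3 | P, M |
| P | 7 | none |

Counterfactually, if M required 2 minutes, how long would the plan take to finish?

The binding path is P→Q→Z = 7+3+10 = 20; finish at 20 minutes.
The longest path through M is only 17 minutes, so M has float 3.
That remains the longest chain; total 20 minutes.

20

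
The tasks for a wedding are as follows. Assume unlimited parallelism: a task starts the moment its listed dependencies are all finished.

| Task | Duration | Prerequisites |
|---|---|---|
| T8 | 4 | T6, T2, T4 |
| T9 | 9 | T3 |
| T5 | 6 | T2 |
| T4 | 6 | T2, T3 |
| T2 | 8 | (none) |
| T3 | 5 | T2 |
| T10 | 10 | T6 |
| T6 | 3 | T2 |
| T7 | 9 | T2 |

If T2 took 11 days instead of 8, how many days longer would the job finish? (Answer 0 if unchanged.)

As given, the longest chain is T2→T3→T4→T8 = 8+5+6+4 = 23, so the finish is 23 days.
Since T2 is critical, the +3 change carries straight to that chain (now 26 days).
No other chain overtakes it, so the finish is 26 days.
Change in finish: 26 − 23 = +3 days.

3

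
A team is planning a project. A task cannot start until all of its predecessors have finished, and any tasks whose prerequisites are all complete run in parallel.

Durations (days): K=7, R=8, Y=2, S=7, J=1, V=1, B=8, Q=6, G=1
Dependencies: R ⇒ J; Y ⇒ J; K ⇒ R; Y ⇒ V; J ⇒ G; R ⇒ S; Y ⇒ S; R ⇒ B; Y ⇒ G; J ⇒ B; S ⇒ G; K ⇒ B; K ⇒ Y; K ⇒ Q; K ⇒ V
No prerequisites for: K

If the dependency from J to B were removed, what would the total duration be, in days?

Original critical path: K→R→J→B = 7+8+1+8 = 24 ⇒ 24 days.
Without J→B, B's earliest start moves from 16 to 15.
The longest chain is now K→R→S→G = 7+8+7+1 = 23, so the schedule takes 23 days.

23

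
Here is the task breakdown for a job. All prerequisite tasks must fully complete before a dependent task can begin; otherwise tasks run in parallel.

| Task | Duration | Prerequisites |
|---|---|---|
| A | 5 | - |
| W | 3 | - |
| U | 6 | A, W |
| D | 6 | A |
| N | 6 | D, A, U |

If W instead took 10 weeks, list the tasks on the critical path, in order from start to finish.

Critical path before the change: A→U→N = 5+6+6 = 17 giving 17 weeks.
The longest path through W is only 15 weeks, so W has float 2.
New critical path: W→U→N = 10+6+6 = 22 ⇒ 22 weeks.

W, U, N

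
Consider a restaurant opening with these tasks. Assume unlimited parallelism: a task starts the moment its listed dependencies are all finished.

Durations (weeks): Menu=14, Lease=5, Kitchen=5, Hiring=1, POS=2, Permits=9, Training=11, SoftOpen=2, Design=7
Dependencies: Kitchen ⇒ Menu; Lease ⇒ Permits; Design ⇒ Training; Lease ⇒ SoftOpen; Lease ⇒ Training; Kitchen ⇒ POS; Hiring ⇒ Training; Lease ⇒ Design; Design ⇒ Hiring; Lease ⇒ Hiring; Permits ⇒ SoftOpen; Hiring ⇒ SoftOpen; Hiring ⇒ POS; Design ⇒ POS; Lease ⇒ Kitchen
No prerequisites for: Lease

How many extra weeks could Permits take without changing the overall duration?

8

Critical path: Lease→Design→Hiring→Training = 5+7+1+11 = 24, so the finish is 24 weeks.
Longest path through Permits: 16 weeks (earliest finish 14, latest finish 22).
Float = 24 − 16 = 8.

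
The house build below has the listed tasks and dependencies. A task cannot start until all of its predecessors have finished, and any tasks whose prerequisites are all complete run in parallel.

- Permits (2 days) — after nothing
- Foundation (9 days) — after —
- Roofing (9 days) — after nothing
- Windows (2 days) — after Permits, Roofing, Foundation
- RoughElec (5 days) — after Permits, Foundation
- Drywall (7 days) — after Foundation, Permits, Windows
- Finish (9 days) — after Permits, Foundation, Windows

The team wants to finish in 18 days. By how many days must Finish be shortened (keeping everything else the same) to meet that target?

2

Current finish: 20 days; target: 18.
Finish is on every critical path, so each day cut from Finish cuts the finish by one (this holds down to a finish of 18).
Need 20 − 18 = 2 days off Finish → Finish becomes 7 days, finish becomes 18.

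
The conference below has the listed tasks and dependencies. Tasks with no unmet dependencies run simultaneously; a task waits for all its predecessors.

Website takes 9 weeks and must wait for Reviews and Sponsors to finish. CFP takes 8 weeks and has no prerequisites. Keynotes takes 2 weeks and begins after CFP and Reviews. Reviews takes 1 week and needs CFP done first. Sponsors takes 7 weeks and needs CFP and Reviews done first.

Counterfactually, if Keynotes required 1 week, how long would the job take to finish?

Baseline: CFP→Reviews→Sponsors→Website = 8+1+7+9 = 25 → 25 weeks.
Keynotes is off the critical path — its longest chain is 11 weeks, giving 14 of slack.
The critical path is still CFP→Reviews→Sponsors→Website; finish is now 25 weeks.

25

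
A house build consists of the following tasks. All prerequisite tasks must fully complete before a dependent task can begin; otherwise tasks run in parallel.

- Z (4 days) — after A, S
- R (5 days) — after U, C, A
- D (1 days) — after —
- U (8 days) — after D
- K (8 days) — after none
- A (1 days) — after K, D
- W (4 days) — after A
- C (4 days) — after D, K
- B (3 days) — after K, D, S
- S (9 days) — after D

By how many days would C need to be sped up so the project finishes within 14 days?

Current finish: 17 days; target: 14.
C is on every critical path, so each day cut from C cuts the finish by one (this holds down to a finish of 14).
Need 17 − 14 = 3 days off C → C becomes 1 day, finish becomes 14.

3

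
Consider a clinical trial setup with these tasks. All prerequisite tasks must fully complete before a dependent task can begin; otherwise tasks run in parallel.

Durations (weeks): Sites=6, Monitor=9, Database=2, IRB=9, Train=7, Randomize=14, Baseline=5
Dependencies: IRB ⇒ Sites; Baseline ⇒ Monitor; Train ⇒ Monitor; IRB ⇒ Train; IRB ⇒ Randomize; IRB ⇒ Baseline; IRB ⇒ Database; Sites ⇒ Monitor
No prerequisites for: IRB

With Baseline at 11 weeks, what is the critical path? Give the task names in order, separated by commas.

The binding path is IRB→Train→Monitor = 9+7+9 = 25; finish at 25 weeks.
Baseline has 2 weeks of float (longest path through it is 23).
The binding chain switches to IRB→Baseline→Monitor = 9+11+9 = 29; finish 29 weeks.

IRB, Baseline, Monitor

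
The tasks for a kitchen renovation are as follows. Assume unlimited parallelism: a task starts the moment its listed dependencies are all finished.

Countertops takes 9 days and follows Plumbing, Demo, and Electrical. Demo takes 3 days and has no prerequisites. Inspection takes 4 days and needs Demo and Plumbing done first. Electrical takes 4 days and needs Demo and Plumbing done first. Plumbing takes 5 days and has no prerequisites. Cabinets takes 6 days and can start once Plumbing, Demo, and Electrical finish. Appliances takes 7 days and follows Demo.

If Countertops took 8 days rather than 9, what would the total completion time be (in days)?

17

As given, the longest chain is Plumbing→Electrical→Countertops = 5+4+9 = 18, so the finish is 18 days.
Countertops is on the critical path; changing it to 8 makes that path 17 days.
The critical path is still Plumbing→Electrical→Countertops; finish is now 17 days.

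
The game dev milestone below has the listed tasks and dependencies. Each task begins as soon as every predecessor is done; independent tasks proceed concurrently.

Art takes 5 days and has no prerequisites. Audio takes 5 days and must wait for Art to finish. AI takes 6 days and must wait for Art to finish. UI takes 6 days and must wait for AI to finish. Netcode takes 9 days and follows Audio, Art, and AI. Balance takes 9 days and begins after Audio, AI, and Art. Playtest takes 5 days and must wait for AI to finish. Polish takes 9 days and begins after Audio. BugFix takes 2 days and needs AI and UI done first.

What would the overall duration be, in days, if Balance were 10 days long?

21

Critical path before the change: Art→AI→Balance = 5+6+9 = 20 giving 20 days.
Balance is on the critical path; changing it to 10 makes that path 21 days.
The critical path is still Art→AI→Balance; finish is now 21 days.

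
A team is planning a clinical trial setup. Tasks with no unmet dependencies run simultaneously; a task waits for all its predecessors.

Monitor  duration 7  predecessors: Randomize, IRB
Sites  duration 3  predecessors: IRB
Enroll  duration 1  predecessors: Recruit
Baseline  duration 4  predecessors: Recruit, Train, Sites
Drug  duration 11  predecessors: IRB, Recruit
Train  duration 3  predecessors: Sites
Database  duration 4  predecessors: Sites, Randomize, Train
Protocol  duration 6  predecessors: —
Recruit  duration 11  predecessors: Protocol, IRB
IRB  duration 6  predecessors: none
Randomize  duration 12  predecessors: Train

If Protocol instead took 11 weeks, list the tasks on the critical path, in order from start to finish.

Critical path before the change: IRB→Sites→Train→Randomize→Monitor = 6+3+3+12+7 = 31 giving 31 weeks.
The longest path through Protocol is only 28 weeks, so Protocol has float 3.
New critical path: Protocol→Recruit→Drug = 11+11+11 = 33 ⇒ 33 weeks.

Protocol, Recruit, Drug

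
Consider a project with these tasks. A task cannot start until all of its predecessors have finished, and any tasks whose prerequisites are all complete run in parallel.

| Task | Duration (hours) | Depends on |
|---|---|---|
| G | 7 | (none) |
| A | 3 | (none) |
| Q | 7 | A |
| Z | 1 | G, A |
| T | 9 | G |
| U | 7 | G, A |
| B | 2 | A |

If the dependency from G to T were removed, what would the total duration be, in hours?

Before: longest chain G→T = 7+9 = 16, finish 16.
Without G→T, T's earliest start moves from 7 to 0.
After: G→U = 7+7 = 14 → 14 hours.

14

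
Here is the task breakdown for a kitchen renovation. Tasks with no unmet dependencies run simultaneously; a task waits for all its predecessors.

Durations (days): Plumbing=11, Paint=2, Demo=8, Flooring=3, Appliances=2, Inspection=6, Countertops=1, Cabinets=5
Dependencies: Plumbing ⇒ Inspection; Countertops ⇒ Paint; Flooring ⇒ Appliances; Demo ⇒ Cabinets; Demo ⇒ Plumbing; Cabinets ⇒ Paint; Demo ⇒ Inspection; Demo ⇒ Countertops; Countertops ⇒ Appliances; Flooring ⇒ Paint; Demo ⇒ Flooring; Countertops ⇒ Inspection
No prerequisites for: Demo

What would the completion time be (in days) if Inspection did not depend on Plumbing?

With the dependency in place, Demo→Plumbing→Inspection = 8+11+6 = 25 sets the finish at 25 days.
Without Plumbing→Inspection, Inspection's earliest start moves from 19 to 9.
After: Demo→Plumbing = 8+11 = 19 → 19 days.

19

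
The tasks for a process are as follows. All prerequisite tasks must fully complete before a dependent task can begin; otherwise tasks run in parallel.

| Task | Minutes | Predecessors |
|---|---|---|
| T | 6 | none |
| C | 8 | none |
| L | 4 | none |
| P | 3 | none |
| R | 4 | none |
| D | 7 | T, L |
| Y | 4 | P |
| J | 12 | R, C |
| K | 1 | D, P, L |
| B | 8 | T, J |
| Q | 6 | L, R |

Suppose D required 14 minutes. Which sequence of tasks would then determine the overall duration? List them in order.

Critical path before the change: C→J→B = 8+12+8 = 28 giving 28 minutes.
D is off the critical path — its longest chain is 14 minutes, giving 14 of slack.
No other chain overtakes it, so the finish is 28 minutes.

C, J, B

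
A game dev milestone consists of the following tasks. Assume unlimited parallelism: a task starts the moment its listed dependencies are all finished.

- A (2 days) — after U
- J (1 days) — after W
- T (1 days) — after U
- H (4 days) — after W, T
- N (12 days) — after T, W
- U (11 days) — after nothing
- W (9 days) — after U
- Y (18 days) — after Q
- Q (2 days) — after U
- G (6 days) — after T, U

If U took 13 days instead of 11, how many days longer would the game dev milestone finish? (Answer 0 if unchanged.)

Actual critical path: U→W→N = 11+9+12 = 32 ⇒ 32 days.
U lies on that path, so at 13 days the path becomes 34 days.
The critical path is still U→W→N; finish is now 34 days.
Change in finish: 34 − 32 = +2 days.

2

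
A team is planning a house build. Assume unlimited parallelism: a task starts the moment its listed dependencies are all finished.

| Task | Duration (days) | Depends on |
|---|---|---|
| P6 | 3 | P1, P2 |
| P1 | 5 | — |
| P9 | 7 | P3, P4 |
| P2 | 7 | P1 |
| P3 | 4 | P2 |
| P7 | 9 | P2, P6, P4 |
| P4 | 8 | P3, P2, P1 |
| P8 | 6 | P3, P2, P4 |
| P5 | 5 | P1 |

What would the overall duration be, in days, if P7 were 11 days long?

Baseline: P1→P2→P3→P4→P7 = 5+7+4+8+9 = 33 → 33 days.
Since P7 is critical, the +2 change carries straight to that chain (now 35 days).
No other chain overtakes it, so the finish is 35 days.

35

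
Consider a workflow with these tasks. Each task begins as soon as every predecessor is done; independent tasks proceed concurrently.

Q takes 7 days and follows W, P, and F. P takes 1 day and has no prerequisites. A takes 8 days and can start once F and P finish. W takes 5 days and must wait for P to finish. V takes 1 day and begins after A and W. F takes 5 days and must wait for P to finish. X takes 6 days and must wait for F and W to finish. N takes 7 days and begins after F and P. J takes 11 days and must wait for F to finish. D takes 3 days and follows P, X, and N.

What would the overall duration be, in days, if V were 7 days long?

21

As given, the longest chain is P→F→J = 1+5+11 = 17, so the finish is 17 days.
V is off the critical path — its longest chain is 15 days, giving 2 of slack.
The binding chain switches to P→F→A→V = 1+5+8+7 = 21; finish 21 days.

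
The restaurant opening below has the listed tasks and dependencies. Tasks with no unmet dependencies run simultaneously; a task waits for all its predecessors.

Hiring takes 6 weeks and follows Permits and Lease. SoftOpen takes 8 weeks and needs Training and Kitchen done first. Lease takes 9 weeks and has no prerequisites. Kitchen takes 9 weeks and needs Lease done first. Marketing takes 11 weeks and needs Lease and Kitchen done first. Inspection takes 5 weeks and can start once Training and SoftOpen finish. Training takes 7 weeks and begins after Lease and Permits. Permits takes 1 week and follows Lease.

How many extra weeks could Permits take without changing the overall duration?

1

Lease→Kitchen→SoftOpen→Inspection = 9+9+8+5 = 31 sets the makespan at 31 weeks.
Longest path through Permits: 30 weeks (earliest finish 10, latest finish 11).
So Permits can slip 11 − 10 = 1 week.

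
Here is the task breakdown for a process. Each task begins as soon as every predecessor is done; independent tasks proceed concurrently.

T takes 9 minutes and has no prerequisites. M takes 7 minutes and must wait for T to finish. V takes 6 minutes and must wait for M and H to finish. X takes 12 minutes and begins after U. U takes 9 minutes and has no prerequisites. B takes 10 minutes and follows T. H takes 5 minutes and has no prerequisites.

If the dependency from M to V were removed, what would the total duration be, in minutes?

21

With the dependency in place, T→M→V = 9+7+6 = 22 sets the finish at 22 minutes.
Without M→V, V's earliest start moves from 16 to 5.
The longest chain is now U→X = 9+12 = 21, so the plan takes 21 minutes.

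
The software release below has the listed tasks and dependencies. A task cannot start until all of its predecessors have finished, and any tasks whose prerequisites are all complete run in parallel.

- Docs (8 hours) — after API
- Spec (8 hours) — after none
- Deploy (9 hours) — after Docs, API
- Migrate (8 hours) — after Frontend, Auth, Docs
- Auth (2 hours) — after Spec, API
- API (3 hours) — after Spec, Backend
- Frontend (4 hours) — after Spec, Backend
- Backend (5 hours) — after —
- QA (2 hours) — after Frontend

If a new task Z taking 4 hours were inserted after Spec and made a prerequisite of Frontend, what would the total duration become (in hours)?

28

Originally the project takes 28 hours.
With Z inserted, Frontend now waits for max(Spec, Backend, Z).
New critical path: Spec→API→Docs→Deploy = 8+3+8+9 = 28 ⇒ 28 hours.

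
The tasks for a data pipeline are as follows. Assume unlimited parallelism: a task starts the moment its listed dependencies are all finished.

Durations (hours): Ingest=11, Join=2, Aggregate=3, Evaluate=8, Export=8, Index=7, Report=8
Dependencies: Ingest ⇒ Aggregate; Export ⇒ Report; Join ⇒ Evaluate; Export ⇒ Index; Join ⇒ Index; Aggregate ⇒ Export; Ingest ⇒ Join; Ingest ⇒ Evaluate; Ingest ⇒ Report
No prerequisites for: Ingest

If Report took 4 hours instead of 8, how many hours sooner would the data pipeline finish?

1

Actual critical path: Ingest→Aggregate→Export→Report = 11+3+8+8 = 30 ⇒ 30 hours.
Since Report is critical, the -4 change carries straight to that chain (now 26 hours).
The binding chain switches to Ingest→Aggregate→Export→Index = 11+3+8+7 = 29; finish 29 hours.
Change in finish: 29 − 30 = -1 hours.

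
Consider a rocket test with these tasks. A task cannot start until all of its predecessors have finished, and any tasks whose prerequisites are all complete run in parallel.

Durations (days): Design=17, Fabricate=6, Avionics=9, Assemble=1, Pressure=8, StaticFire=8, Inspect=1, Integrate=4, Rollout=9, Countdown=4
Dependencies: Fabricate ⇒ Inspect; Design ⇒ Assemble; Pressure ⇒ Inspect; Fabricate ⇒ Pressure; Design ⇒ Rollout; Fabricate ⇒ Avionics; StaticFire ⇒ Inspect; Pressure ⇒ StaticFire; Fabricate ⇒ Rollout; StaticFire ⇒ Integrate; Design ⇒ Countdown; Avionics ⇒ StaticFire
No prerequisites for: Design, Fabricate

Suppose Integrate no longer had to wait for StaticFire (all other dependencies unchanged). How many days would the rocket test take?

26

With the dependency in place, Fabricate→Avionics→StaticFire→Integrate = 6+9+8+4 = 27 sets the finish at 27 days.
Without StaticFire→Integrate, Integrate's earliest start moves from 23 to 0.
The longest chain is now Design→Rollout = 17+9 = 26, so the rocket test takes 26 days.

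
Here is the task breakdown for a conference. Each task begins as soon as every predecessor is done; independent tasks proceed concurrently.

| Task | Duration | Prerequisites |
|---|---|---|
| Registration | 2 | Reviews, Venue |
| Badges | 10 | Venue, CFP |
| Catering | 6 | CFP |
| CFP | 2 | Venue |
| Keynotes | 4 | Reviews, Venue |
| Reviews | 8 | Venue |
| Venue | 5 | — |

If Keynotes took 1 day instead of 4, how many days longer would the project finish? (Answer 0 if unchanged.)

As given, the longest chain is Venue→Reviews→Keynotes = 5+8+4 = 17, so the finish is 17 days.
Since Keynotes is critical, the -3 change carries straight to that chain (now 14 days).
Now Venue→CFP→Badges = 5+2+10 = 17 is longest, so the finish becomes 17 days.
Change in finish: 17 − 17 = +0 days.

0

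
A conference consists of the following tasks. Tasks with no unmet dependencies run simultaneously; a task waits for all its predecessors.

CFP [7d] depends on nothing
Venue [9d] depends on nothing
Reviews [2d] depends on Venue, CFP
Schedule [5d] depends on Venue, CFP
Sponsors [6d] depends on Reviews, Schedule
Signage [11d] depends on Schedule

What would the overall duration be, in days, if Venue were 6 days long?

23

Critical path before the change: Venue→Schedule→Signage = 9+5+11 = 25 giving 25 days.
Venue lies on that path, so at 6 days the path becomes 22 days.
The binding chain switches to CFP→Schedule→Signage = 7+5+11 = 23; finish 23 days.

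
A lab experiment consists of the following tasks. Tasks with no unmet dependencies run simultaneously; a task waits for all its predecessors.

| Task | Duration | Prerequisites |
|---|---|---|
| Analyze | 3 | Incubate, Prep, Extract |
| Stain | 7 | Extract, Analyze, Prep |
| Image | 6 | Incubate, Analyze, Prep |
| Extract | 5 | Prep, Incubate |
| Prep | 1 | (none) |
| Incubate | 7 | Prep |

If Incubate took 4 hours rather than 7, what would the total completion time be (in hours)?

Critical path before the change: Prep→Incubate→Extract→Analyze→Stain = 1+7+5+3+7 = 23 giving 23 hours.
Incubate lies on that path, so at 4 hours the path becomes 20 hours.
No other chain overtakes it, so the finish is 20 hours.

20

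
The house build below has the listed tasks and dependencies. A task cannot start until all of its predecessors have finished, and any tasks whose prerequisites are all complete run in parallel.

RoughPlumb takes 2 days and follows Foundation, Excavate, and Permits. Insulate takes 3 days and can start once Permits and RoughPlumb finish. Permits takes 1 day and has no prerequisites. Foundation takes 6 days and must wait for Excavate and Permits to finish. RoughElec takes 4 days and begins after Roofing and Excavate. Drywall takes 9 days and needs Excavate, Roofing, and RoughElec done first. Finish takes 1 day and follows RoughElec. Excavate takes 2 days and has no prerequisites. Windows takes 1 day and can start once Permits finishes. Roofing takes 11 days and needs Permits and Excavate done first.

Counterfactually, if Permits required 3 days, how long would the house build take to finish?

27

Actual critical path: Excavate→Roofing→RoughElec→Drywall = 2+11+4+9 = 26 ⇒ 26 days.
Permits has 1 day of float (longest path through it is 25).
Now Permits→Roofing→RoughElec→Drywall = 3+11+4+9 = 27 is longest, so the finish becomes 27 days.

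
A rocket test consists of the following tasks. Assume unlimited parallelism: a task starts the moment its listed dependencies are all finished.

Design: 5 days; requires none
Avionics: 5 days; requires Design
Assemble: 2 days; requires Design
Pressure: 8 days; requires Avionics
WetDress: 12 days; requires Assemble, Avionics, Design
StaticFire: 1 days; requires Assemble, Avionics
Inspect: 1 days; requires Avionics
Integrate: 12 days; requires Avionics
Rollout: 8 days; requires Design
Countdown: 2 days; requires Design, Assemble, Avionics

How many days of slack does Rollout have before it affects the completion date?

9

The longest chain is Design→Avionics→WetDress = 5+5+12 = 22; overall finish 22 days.
The longest chain containing Rollout totals 13 days.
Float = 22 − 13 = 9.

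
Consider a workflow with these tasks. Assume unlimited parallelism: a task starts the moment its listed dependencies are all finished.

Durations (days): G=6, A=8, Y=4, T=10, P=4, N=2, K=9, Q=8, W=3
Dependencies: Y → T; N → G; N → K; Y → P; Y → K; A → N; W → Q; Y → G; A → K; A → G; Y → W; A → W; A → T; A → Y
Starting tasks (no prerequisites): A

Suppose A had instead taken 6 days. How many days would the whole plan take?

21

Critical path before the change: A→Y→W→Q = 8+4+3+8 = 23 giving 23 days.
A lies on that path, so at 6 days the path becomes 21 days.
The critical path is still A→Y→W→Q; finish is now 21 days.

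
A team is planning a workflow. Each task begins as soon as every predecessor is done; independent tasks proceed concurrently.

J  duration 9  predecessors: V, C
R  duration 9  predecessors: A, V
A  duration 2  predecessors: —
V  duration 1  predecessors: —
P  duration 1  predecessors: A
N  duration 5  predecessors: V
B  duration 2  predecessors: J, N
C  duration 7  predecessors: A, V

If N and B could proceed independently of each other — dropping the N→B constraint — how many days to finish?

Before: longest chain A→C→J→B = 2+7+9+2 = 20, finish 20.
Dropping N→B doesn't change B's earliest start (18); another predecessor still binds.
New critical path: A→C→J→B = 2+7+9+2 = 20 ⇒ 20 days.

20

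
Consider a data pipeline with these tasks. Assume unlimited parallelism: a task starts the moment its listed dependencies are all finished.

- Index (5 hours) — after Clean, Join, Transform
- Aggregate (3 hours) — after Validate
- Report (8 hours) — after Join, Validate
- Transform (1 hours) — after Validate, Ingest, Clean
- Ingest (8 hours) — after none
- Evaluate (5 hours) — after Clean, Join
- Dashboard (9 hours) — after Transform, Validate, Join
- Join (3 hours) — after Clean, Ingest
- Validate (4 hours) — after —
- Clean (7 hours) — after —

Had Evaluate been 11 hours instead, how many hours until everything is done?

22

The binding path is Ingest→Join→Dashboard = 8+3+9 = 20; finish at 20 hours.
Evaluate is off the critical path — its longest chain is 16 hours, giving 4 of slack.
The binding chain switches to Ingest→Join→Evaluate = 8+3+11 = 22; finish 22 hours.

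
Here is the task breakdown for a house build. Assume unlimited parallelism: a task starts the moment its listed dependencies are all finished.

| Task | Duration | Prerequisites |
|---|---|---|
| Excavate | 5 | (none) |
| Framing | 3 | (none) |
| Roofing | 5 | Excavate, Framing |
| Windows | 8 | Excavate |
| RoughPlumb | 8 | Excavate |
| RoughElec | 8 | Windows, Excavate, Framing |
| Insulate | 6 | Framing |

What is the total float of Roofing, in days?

11

Critical path: Excavate→Windows→RoughElec = 5+8+8 = 21, so the finish is 21 days.
Roofing finishes as early as 10 and must finish by 21.
So Roofing can slip 21 − 10 = 11 days.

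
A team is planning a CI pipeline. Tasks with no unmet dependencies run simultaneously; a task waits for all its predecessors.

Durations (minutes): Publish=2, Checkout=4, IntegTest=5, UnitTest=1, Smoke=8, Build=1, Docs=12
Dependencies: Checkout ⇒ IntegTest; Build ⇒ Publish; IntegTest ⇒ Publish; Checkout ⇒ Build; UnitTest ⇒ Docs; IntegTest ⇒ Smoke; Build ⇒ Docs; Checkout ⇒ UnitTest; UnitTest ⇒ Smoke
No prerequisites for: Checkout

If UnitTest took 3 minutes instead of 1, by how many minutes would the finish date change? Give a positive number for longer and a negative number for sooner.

Actual critical path: Checkout→UnitTest→Docs = 4+1+12 = 17 ⇒ 17 minutes.
UnitTest lies on that path, so at 3 minutes the path becomes 19 minutes.
The critical path is still Checkout→UnitTest→Docs; finish is now 19 minutes.
Change in finish: 19 − 17 = +2 minutes.

2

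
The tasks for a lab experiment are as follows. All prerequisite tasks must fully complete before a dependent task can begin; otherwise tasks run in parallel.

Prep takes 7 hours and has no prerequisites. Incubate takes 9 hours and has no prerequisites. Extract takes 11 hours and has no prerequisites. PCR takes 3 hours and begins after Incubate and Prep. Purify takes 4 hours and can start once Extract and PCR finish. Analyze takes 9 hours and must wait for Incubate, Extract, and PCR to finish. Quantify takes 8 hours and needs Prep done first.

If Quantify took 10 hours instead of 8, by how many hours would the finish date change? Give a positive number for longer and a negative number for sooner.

0

The binding path is Incubate→PCR→Analyze = 9+3+9 = 21; finish at 21 hours.
Quantify is off the critical path — its longest chain is 15 hours, giving 6 of slack.
No other chain overtakes it, so the finish is 21 hours.
Change in finish: 21 − 21 = +0 hours.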